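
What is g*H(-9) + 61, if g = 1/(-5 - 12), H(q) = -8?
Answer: 1045/17 ≈ 61.471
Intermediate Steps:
g = -1/17 (g = 1/(-17) = -1/17 ≈ -0.058824)
g*H(-9) + 61 = -1/17*(-8) + 61 = 8/17 + 61 = 1045/17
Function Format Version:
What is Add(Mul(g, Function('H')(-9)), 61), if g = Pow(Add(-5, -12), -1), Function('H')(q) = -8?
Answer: Rational(1045, 17) ≈ 61.471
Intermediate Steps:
g = Rational(-1, 17) (g = Pow(-17, -1) = Rational(-1, 17) ≈ -0.058824)
Add(Mul(g, Function('H')(-9)), 61) = Add(Mul(Rational(-1, 17), -8), 61) = Add(Rational(8, 17), 61) = Rational(1045, 17)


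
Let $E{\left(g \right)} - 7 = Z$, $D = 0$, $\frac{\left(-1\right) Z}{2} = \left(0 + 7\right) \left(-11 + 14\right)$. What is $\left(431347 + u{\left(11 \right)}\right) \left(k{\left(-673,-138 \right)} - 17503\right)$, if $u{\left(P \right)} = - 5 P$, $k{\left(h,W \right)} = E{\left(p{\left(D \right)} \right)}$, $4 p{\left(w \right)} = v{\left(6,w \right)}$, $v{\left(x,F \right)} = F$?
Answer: $-7563999096$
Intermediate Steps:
$Z = -42$ ($Z = - 2 \left(0 + 7\right) \left(-11 + 14\right) = - 2 \cdot 7 \cdot 3 = \left(-2\right) 21 = -42$)
$p{\left(w \right)} = \frac{w}{4}$
$E{\left(g \right)} = -35$ ($E{\left(g \right)} = 7 - 42 = -35$)
$k{\left(h,W \right)} = -35$
$\left(431347 + u{\left(11 \right)}\right) \left(k{\left(-673,-138 \right)} - 17503\right) = \left(431347 - 55\right) \left(-35 - 17503\right) = \left(431347 - 55\right) \left(-17538\right) = 431292 \left(-17538\right) = -7563999096$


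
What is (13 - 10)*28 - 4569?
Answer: -4485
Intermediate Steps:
(13 - 10)*28 - 4569 = 3*28 - 4569 = 84 - 4569 = -4485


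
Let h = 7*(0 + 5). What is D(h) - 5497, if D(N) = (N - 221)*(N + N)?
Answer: -18517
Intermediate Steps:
h = 35 (h = 7*5 = 35)
D(N) = 2*N*(-221 + N) (D(N) = (-221 + N)*(2*N) = 2*N*(-221 + N))
D(h) - 5497 = 2*35*(-221 + 35) - 5497 = 2*35*(-186) - 5497 = -13020 - 5497 = -18517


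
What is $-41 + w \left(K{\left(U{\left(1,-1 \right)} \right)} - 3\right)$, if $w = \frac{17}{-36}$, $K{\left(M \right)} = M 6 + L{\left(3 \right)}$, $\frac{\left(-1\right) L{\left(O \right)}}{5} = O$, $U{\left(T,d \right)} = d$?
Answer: $- \frac{89}{3} \approx -29.667$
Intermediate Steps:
$L{\left(O \right)} = - 5 O$
$K{\left(M \right)} = -15 + 6 M$ ($K{\left(M \right)} = M 6 - 15 = 6 M - 15 = -15 + 6 M$)
$w = - \frac{17}{36}$ ($w = 17 \left(- \frac{1}{36}\right) = - \frac{17}{36} \approx -0.47222$)
$-41 + w \left(K{\left(U{\left(1,-1 \right)} \right)} - 3\right) = -41 - \frac{17 \left(\left(-15 + 6 \left(-1\right)\right) - 3\right)}{36} = -41 - \frac{17 \left(\left(-15 - 6\right) - 3\right)}{36} = -41 - \frac{17 \left(-21 - 3\right)}{36} = -41 - - \frac{34}{3} = -41 + \frac{34}{3} = - \frac{89}{3}$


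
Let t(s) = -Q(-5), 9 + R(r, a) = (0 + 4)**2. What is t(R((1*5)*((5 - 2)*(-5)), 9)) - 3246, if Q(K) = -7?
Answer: -3239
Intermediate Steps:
R(r, a) = 7 (R(r, a) = -9 + (0 + 4)**2 = -9 + 4**2 = -9 + 16 = 7)
t(s) = 7 (t(s) = -1*(-7) = 7)
t(R((1*5)*((5 - 2)*(-5)), 9)) - 3246 = 7 - 3246 = -3239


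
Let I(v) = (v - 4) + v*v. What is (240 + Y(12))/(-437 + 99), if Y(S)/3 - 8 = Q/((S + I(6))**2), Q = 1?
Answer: -660003/845000 ≈ -0.78107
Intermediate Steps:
I(v) = -4 + v + v**2 (I(v) = (-4 + v) + v**2 = -4 + v + v**2)
Y(S) = 24 + 3/(38 + S)**2 (Y(S) = 24 + 3*(1/(S + (-4 + 6 + 6**2))**2) = 24 + 3*(1/(S + (-4 + 6 + 36))**2) = 24 + 3*(1/(S + 38)**2) = 24 + 3*(1/(38 + S)**2) = 24 + 3/(38 + S)**2)
(240 + Y(12))/(-437 + 99) = (240 + (24 + 3/(38 + 12)**2))/(-437 + 99) = (240 + (24 + 3/50**2))/(-338) = (240 + (24 + 3*(1/2500)))*(-1/338) = (240 + (24 + 3/2500))*(-1/338) = (240 + 60003/2500)*(-1/338) = (660003/2500)*(-1/338) = -660003/845000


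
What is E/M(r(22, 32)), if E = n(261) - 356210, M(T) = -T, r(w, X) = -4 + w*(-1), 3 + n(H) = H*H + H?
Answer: -287831/26 ≈ -11070.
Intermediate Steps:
n(H) = -3 + H + H**2 (n(H) = -3 + (H*H + H) = -3 + (H**2 + H) = -3 + (H + H**2) = -3 + H + H**2)
r(w, X) = -4 - w
E = -287831 (E = (-3 + 261 + 261**2) - 356210 = (-3 + 261 + 68121) - 356210 = 68379 - 356210 = -287831)
E/M(r(22, 32)) = -287831*(-1/(-4 - 1*22)) = -287831*(-1/(-4 - 22)) = -287831/((-1*(-26))) = -287831/26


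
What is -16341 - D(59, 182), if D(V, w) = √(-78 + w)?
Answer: -16341 - 2*√26 ≈ -16351.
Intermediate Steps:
-16341 - D(59, 182) = -16341 - √(-78 + 182) = -16341 - √104 = -16341 - 2*√26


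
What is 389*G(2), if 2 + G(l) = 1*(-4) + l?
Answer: -1556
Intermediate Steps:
G(l) = -6 + l (G(l) = -2 + (1*(-4) + l) = -2 + (-4 + l) = -6 + l)
389*G(2) = 389*(-6 + 2) = 389*(-4) = -1556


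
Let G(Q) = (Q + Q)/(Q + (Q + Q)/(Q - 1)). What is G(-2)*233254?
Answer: 1399524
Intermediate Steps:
G(Q) = 2*Q/(Q + 2*Q/(-1 + Q)) (G(Q) = (2*Q)/(Q + (2*Q)/(-1 + Q)) = (2*Q)/(Q + 2*Q/(-1 + Q)) = 2*Q/(Q + 2*Q/(-1 + Q)))
G(-2)*233254 = (2*(-1 - 2)/(1 - 2))*233254 = (2*(-3)/(-1))*233254 = (2*(-1)*(-3))*233254 = 6*233254 = 1399524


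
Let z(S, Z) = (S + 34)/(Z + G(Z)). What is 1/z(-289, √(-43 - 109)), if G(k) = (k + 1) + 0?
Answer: -1/255 - 4*I*√38/255 ≈ -0.0039216 - 0.096697*I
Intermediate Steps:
G(k) = 1 + k (G(k) = (1 + k) + 0 = 1 + k)
z(S, Z) = (34 + S)/(1 + 2*Z) (z(S, Z) = (S + 34)/(Z + (1 + Z)) = (34 + S)/(1 + 2*Z))
1/z(-289, √(-43 - 109)) = 1/((34 - 289)/(1 + 2*√(-43 - 109))) = 1/(-255/(1 + 2*√(-152))) = 1/(-255/(1 + 2*(2*I*√38))) = 1/(-255/(1 + 4*I*√38)) = -1/255 - 4*I*√38/255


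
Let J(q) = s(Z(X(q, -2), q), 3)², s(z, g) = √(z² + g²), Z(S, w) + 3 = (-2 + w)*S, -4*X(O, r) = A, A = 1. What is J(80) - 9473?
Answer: -35831/4 ≈ -8957.8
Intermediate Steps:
X(O, r) = -¼ (X(O, r) = -¼*1 = -¼)
Z(S, w) = -3 + S*(-2 + w) (Z(S, w) = -3 + (-2 + w)*S = -3 + S*(-2 + w))
s(z, g) = √(g² + z²)
J(q) = 9 + (-5/2 - q/4)² (J(q) = (√(3² + (-3 - 2*(-¼) - q/4)²))² = (√(9 + (-3 + ½ - q/4)²))² = (√(9 + (-5/2 - q/4)²))² = 9 + (-5/2 - q/4)²)
J(80) - 9473 = (9 + (10 + 80)²/16) - 9473 = (9 + (1/16)*90²) - 9473 = (9 + (1/16)*8100) - 9473 = (9 + 2025/4) - 9473 = 2061/4 - 9473 = -35831/4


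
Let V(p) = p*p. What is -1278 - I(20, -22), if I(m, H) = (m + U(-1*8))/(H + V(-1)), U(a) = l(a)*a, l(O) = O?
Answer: -1274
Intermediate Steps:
V(p) = p²
U(a) = a² (U(a) = a*a = a²)
I(m, H) = (64 + m)/(1 + H) (I(m, H) = (m + (-1*8)²)/(H + (-1)²) = (m + (-8)²)/(H + 1) = (m + 64)/(1 + H) = (64 + m)/(1 + H))
-1278 - I(20, -22) = -1278 - (64 + 20)/(1 - 22) = -1278 - 84/(-21) = -1278 - (-1)*84/21 = -1278 - 1*(-4) = -1278 + 4 = -1274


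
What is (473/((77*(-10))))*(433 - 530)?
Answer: 4171/70 ≈ 59.586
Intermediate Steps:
(473/((77*(-10))))*(433 - 530) = (473/(-770))*(-97) = (473*(-1/770))*(-97) = -43/70*(-97) = 4171/70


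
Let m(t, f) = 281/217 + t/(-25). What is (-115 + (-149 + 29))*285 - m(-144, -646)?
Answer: -363377648/5425 ≈ -66982.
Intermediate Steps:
m(t, f) = 281/217 - t/25 (m(t, f) = 281*(1/217) + t*(-1/25) = 281/217 - t/25)
(-115 + (-149 + 29))*285 - m(-144, -646) = (-115 + (-149 + 29))*285 - (281/217 - 1/25*(-144)) = (-115 - 120)*285 - (281/217 + 144/25) = -235*285 - 1*38273/5425 = -66975 - 38273/5425 = -363377648/5425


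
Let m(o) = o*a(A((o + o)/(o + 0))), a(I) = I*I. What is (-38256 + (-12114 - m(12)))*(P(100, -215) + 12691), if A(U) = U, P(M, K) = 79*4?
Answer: -655786926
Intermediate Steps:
P(M, K) = 316
a(I) = I²
m(o) = 4*o (m(o) = o*((o + o)/(o + 0))² = o*((2*o)/o)² = o*2² = o*4 = 4*o)
(-38256 + (-12114 - m(12)))*(P(100, -215) + 12691) = (-38256 + (-12114 - 4*12))*(316 + 12691) = (-38256 + (-12114 - 1*48))*13007 = (-38256 + (-12114 - 48))*13007 = (-38256 - 12162)*13007 = -50418*13007 = -655786926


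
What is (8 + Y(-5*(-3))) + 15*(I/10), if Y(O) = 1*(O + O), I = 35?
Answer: 181/2 ≈ 90.500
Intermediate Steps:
Y(O) = 2*O (Y(O) = 1*(2*O) = 2*O)
(8 + Y(-5*(-3))) + 15*(I/10) = (8 + 2*(-5*(-3))) + 15*(35/10) = (8 + 2*15) + 15*(35*(1/10)) = (8 + 30) + 15*(7/2) = 38 + 105/2 = 181/2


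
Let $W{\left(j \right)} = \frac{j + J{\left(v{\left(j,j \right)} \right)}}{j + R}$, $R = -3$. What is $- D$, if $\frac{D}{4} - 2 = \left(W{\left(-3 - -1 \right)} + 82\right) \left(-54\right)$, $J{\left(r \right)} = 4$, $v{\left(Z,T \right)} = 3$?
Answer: $\frac{88088}{5} \approx 17618.0$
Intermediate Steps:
$W{\left(j \right)} = \frac{4 + j}{-3 + j}$ ($W{\left(j \right)} = \frac{j + 4}{j - 3} = \frac{4 + j}{-3 + j}$)
$D = - \frac{88088}{5}$ ($D = 8 + 4 \left(\frac{4 - 2}{-3 - 2} + 82\right) \left(-54\right) = 8 + 4 \left(\frac{1}{-5} \cdot 2 + 82\right) \left(-54\right) = 8 + 4 \left(\left(- \frac{1}{5}\right) 2 + 82\right) \left(-54\right) = 8 + 4 \left(- \frac{2}{5} + 82\right) \left(-54\right) = 8 + 4 \cdot \frac{408}{5} \left(-54\right) = 8 + 4 \left(- \frac{22032}{5}\right) = 8 - \frac{88128}{5} = - \frac{88088}{5} \approx -17618.0$)
$- D = \left(-1\right) \left(- \frac{88088}{5}\right) = \frac{88088}{5}$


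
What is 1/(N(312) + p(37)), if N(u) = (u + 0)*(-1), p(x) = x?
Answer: -1/275 ≈ -0.0036364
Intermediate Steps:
N(u) = -u (N(u) = u*(-1) = -u)
1/(N(312) + p(37)) = 1/(-1*312 + 37) = 1/(-312 + 37) = 1/(-275) = -1/275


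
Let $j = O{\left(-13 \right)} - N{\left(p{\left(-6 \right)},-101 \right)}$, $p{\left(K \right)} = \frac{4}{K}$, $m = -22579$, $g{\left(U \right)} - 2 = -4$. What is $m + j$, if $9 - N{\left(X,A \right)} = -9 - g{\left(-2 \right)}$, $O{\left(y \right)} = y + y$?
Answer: $-22621$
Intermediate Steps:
$g{\left(U \right)} = -2$ ($g{\left(U \right)} = 2 - 4 = -2$)
$O{\left(y \right)} = 2 y$
$N{\left(X,A \right)} = 16$ ($N{\left(X,A \right)} = 9 - \left(-9 - -2\right) = 9 - \left(-9 + 2\right) = 9 - -7 = 9 + 7 = 16$)
$j = -42$ ($j = 2 \left(-13\right) - 16 = -26 - 16 = -42$)
$m + j = -22579 - 42 = -22621$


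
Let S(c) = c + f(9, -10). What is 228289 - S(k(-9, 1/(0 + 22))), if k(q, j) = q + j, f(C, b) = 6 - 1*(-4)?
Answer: 5022335/22 ≈ 2.2829e+5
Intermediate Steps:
f(C, b) = 10 (f(C, b) = 6 + 4 = 10)
k(q, j) = j + q
S(c) = 10 + c (S(c) = c + 10 = 10 + c)
228289 - S(k(-9, 1/(0 + 22))) = 228289 - (10 + (1/(0 + 22) - 9)) = 228289 - (10 + (1/22 - 9)) = 228289 - (10 - 197/22) = 228289 - 1*23/22 = 228289 - 23/22 = 5022335/22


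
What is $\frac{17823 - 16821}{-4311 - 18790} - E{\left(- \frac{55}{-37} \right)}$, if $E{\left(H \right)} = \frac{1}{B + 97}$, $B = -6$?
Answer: $- \frac{8791}{161707} \approx -0.054364$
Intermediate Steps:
$E{\left(H \right)} = \frac{1}{91}$ ($E{\left(H \right)} = \frac{1}{-6 + 97} = \frac{1}{91}$)
$\frac{17823 - 16821}{-4311 - 18790} - E{\left(- \frac{55}{-37} \right)} = \frac{17823 - 16821}{-4311 - 18790} - \frac{1}{91} = \frac{1002}{-23101} - \frac{1}{91} = 1002 \left(- \frac{1}{23101}\right) - \frac{1}{91} = - \frac{1002}{23101} - \frac{1}{91} = - \frac{8791}{161707}$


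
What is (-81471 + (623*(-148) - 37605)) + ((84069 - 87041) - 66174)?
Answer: -280426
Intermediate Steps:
(-81471 + (623*(-148) - 37605)) + ((84069 - 87041) - 66174) = (-81471 + (-92204 - 37605)) + (-2972 - 66174) = (-81471 - 129809) - 69146 = -211280 - 69146 = -280426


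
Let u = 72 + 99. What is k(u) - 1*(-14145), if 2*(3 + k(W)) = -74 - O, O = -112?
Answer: 14161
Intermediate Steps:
u = 171
k(W) = 16 (k(W) = -3 + (-74 - 1*(-112))/2 = -3 + (-74 + 112)/2 = -3 + (1/2)*38 = -3 + 19 = 16)
k(u) - 1*(-14145) = 16 - 1*(-14145) = 16 + 14145 = 14161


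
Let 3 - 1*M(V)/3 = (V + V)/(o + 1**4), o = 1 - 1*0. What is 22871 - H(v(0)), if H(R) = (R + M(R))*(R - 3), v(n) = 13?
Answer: 23041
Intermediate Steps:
o = 1 (o = 1 + 0 = 1)
M(V) = 9 - 3*V (M(V) = 9 - 3*(V + V)/(1 + 1**4) = 9 - 3*2*V/(1 + 1) = 9 - 3*2*V/2 = 9 - 3*V)
H(R) = (-3 + R)*(9 - 2*R) (H(R) = (R + (9 - 3*R))*(R - 3) = (9 - 2*R)*(-3 + R) = (-3 + R)*(9 - 2*R))
22871 - H(v(0)) = 22871 - (-27 - 2*13**2 + 15*13) = 22871 - (-27 - 2*169 + 195) = 22871 - (-27 - 338 + 195) = 22871 - 1*(-170) = 22871 + 170 = 23041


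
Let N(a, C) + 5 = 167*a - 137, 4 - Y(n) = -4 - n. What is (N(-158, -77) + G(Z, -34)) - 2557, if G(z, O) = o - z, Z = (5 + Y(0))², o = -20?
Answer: -29274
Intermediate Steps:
Y(n) = 8 + n (Y(n) = 4 - (-4 - n) = 4 + (4 + n) = 8 + n)
N(a, C) = -142 + 167*a (N(a, C) = -5 + (167*a - 137) = -5 + (-137 + 167*a) = -142 + 167*a)
Z = 169 (Z = (5 + (8 + 0))² = (5 + 8)² = 13² = 169)
G(z, O) = -20 - z
(N(-158, -77) + G(Z, -34)) - 2557 = ((-142 + 167*(-158)) + (-20 - 1*169)) - 2557 = ((-142 - 26386) + (-20 - 169)) - 2557 = (-26528 - 189) - 2557 = -26717 - 2557 = -29274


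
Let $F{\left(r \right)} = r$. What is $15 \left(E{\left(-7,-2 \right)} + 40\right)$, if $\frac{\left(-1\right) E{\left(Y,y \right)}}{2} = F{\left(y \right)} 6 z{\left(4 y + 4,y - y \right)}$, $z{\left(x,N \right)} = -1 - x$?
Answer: $1680$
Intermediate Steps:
$E{\left(Y,y \right)} = - 12 y \left(-5 - 4 y\right)$ ($E{\left(Y,y \right)} = - 2 y 6 \left(-1 - \left(4 y + 4\right)\right) = - 2 \cdot 6 y \left(-1 - \left(4 + 4 y\right)\right) = - 2 \cdot 6 y \left(-5 - 4 y\right) = - 12 y \left(-5 - 4 y\right)$)
$15 \left(E{\left(-7,-2 \right)} + 40\right) = 15 \left(12 \left(-2\right) \left(5 + 4 \left(-2\right)\right) + 40\right) = 15 \left(12 \left(-2\right) \left(5 - 8\right) + 40\right) = 15 \left(12 \left(-2\right) \left(-3\right) + 40\right) = 15 \left(72 + 40\right) = 15 \cdot 112 = 1680$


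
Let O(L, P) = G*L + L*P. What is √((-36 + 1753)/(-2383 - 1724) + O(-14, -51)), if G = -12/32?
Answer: √35426913/222 ≈ 26.811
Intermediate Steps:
G = -3/8 (G = -12*1/32 = -3/8 ≈ -0.37500)
O(L, P) = -3*L/8 + L*P
√((-36 + 1753)/(-2383 - 1724) + O(-14, -51)) = √((-36 + 1753)/(-2383 - 1724) + (⅛)*(-14)*(-3 + 8*(-51))) = √(1717/(-4107) + (⅛)*(-14)*(-3 - 408)) = √(1717*(-1/4107) + (⅛)*(-14)*(-411)) = √(-1717/4107 + 2877/4) = √(11808971/16428) = √35426913/222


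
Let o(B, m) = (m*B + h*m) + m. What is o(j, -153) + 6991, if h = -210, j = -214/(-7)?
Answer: 240034/7 ≈ 34291.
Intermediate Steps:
j = 214/7 (j = -214*(-1/7) = 214/7 ≈ 30.571)
o(B, m) = -209*m + B*m (o(B, m) = (m*B - 210*m) + m = (B*m - 210*m) + m = (-210*m + B*m) + m = -209*m + B*m)
o(j, -153) + 6991 = -153*(-209 + 214/7) + 6991 = -153*(-1249/7) + 6991 = 191097/7 + 6991 = 240034/7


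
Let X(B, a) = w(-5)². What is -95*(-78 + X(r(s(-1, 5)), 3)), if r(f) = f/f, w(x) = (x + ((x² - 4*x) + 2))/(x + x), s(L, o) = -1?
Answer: 28671/5 ≈ 5734.2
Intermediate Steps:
w(x) = (2 + x² - 3*x)/(2*x) (w(x) = (x + (2 + x² - 4*x))/((2*x)) = (2 + x² - 3*x)*(1/(2*x)) = (2 + x² - 3*x)/(2*x))
r(f) = 1
X(B, a) = 441/25 (X(B, a) = ((½)*(2 - 5*(-3 - 5))/(-5))² = ((½)*(-⅕)*(2 - 5*(-8)))² = ((½)*(-⅕)*(2 + 40))² = ((½)*(-⅕)*42)² = (-21/5)² = 441/25)
-95*(-78 + X(r(s(-1, 5)), 3)) = -95*(-78 + 441/25) = -95*(-1509/25) = 28671/5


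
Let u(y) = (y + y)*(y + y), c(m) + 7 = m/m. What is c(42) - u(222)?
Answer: -197142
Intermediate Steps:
c(m) = -6 (c(m) = -7 + m/m = -7 + 1 = -6)
u(y) = 4*y**2 (u(y) = (2*y)*(2*y) = 4*y**2)
c(42) - u(222) = -6 - 4*222**2 = -6 - 4*49284 = -6 - 1*197136 = -6 - 197136 = -197142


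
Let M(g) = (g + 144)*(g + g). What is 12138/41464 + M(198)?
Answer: 2807782293/20732 ≈ 1.3543e+5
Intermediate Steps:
M(g) = 2*g*(144 + g) (M(g) = (144 + g)*(2*g) = 2*g*(144 + g))
12138/41464 + M(198) = 12138/41464 + 2*198*(144 + 198) = 12138*(1/41464) + 2*198*342 = 6069/20732 + 135432 = 2807782293/20732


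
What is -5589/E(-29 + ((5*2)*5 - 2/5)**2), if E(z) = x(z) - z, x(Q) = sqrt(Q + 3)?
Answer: 8492345775/3692565491 + 698625*sqrt(60854)/3692565491 ≈ 2.3465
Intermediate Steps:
x(Q) = sqrt(3 + Q)
E(z) = sqrt(3 + z) - z
-5589/E(-29 + ((5*2)*5 - 2/5)**2) = -5589/(sqrt(3 + (-29 + ((5*2)*5 - 2/5)**2)) - (-29 + ((5*2)*5 - 2/5)**2)) = -5589/(sqrt(3 + (-29 + (10*5 - 2*1/5)**2)) - (-29 + (10*5 - 2*1/5)**2)) = -5589/(sqrt(3 + (-29 + (50 - 2/5)**2)) - (-29 + (50 - 2/5)**2)) = -5589/(sqrt(3 + (-29 + (248/5)**2)) - (-29 + (248/5)**2)) = -5589/(sqrt(3 + (-29 + 61504/25)) - (-29 + 61504/25)) = -5589/(sqrt(3 + 60779/25) - 1*60779/25) = -5589/(sqrt(60854/25) - 60779/25) = -5589/(sqrt(60854)/5 - 60779/25) = -5589/(-60779/25 + sqrt(60854)/5)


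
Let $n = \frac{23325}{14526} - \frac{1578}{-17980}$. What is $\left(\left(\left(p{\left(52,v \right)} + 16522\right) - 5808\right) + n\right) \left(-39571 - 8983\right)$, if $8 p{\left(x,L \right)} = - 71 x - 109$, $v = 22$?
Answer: $- \frac{21643802284393817}{43529580} \approx -4.9722 \cdot 10^{8}$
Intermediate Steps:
$n = \frac{18429397}{10882395}$ ($n = 23325 \cdot \frac{1}{14526} - - \frac{789}{8990} = \frac{7775}{4842} + \frac{789}{8990} = \frac{18429397}{10882395} \approx 1.6935$)
$p{\left(x,L \right)} = - \frac{109}{8} - \frac{71 x}{8}$ ($p{\left(x,L \right)} = \frac{- 71 x - 109}{8} = \frac{-109 - 71 x}{8} = - \frac{109}{8} - \frac{71 x}{8}$)
$\left(\left(\left(p{\left(52,v \right)} + 16522\right) - 5808\right) + n\right) \left(-39571 - 8983\right) = \left(\left(\left(\left(- \frac{109}{8} - \frac{923}{2}\right) + 16522\right) - 5808\right) + \frac{18429397}{10882395}\right) \left(-39571 - 8983\right) = \left(\left(\left(\left(- \frac{109}{8} - \frac{923}{2}\right) + 16522\right) - 5808\right) + \frac{18429397}{10882395}\right) \left(-48554\right) = \left(\left(\left(- \frac{3801}{8} + 16522\right) - 5808\right) + \frac{18429397}{10882395}\right) \left(-48554\right) = \left(\left(\frac{128375}{8} - 5808\right) + \frac{18429397}{10882395}\right) \left(-48554\right) = \left(\frac{81911}{8} + \frac{18429397}{10882395}\right) \left(-48554\right) = \frac{891535292021}{87059160} \left(-48554\right) = - \frac{21643802284393817}{43529580}$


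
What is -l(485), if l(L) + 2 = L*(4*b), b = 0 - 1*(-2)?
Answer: -3878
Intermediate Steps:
b = 2 (b = 0 + 2 = 2)
l(L) = -2 + 8*L (l(L) = -2 + L*(4*2) = -2 + L*8 = -2 + 8*L)
-l(485) = -(-2 + 8*485) = -(-2 + 3880) = -1*3878 = -3878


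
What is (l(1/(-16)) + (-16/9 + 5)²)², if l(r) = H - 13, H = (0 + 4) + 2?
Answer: 75076/6561 ≈ 11.443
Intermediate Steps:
H = 6 (H = 4 + 2 = 6)
l(r) = -7 (l(r) = 6 - 13 = -7)
(l(1/(-16)) + (-16/9 + 5)²)² = (-7 + (-16/9 + 5)²)² = (-7 + (29/9)²)² = (-7 + 841/81)² = (274/81)² = 75076/6561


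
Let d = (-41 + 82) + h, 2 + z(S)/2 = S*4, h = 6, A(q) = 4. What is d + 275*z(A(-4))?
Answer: 7747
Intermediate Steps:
z(S) = -4 + 8*S (z(S) = -4 + 2*(S*4) = -4 + 2*(4*S) = -4 + 8*S)
d = 47 (d = (-41 + 82) + 6 = 41 + 6 = 47)
d + 275*z(A(-4)) = 47 + 275*(-4 + 8*4) = 47 + 275*(-4 + 32) = 47 + 275*28 = 47 + 7700 = 7747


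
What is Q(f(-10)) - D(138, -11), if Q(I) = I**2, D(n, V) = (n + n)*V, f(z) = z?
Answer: 3136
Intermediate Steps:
D(n, V) = 2*V*n (D(n, V) = (2*n)*V = 2*V*n)
Q(f(-10)) - D(138, -11) = (-10)**2 - 2*(-11)*138 = 100 - 1*(-3036) = 100 + 3036 = 3136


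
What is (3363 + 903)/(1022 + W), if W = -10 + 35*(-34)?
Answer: -2133/89 ≈ -23.966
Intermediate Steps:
W = -1200 (W = -10 - 1190 = -1200)
(3363 + 903)/(1022 + W) = (3363 + 903)/(1022 - 1200) = 4266/(-178) = 4266*(-1/178) = -2133/89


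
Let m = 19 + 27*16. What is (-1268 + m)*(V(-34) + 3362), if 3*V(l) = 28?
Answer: -8263138/3 ≈ -2.7544e+6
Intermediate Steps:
m = 451 (m = 19 + 432 = 451)
V(l) = 28/3 (V(l) = (1/3)*28 = 28/3)
(-1268 + m)*(V(-34) + 3362) = (-1268 + 451)*(28/3 + 3362) = -817*10114/3 = -8263138/3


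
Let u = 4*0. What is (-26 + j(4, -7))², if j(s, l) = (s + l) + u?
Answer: 841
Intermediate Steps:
u = 0
j(s, l) = l + s (j(s, l) = (s + l) + 0 = (l + s) + 0 = l + s)
(-26 + j(4, -7))² = (-26 + (-7 + 4))² = (-26 - 3)² = (-29)² = 841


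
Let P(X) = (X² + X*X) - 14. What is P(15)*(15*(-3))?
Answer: -19620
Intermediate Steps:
P(X) = -14 + 2*X² (P(X) = (X² + X²) - 14 = 2*X² - 14 = -14 + 2*X²)
P(15)*(15*(-3)) = (-14 + 2*15²)*(15*(-3)) = (-14 + 2*225)*(-45) = (-14 + 450)*(-45) = 436*(-45) = -19620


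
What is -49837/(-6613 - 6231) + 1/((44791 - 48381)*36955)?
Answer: 173994671837/44841936100 ≈ 3.8802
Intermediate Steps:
-49837/(-6613 - 6231) + 1/((44791 - 48381)*36955) = -49837/(-12844) + (1/36955)/(-3590) = -49837*(-1/12844) - 1/3590*1/36955 = 2623/676 - 1/132668450 = 173994671837/44841936100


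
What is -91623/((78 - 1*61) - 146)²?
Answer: -30541/5547 ≈ -5.5059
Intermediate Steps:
-91623/((78 - 1*61) - 146)² = -91623/((78 - 61) - 146)² = -91623/(17 - 146)² = -91623/((-129)²) = -91623/16641 = -91623*1/16641 = -30541/5547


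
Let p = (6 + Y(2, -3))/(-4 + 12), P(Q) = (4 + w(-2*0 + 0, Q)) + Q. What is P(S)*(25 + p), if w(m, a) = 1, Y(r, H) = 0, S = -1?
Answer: 103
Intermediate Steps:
P(Q) = 5 + Q (P(Q) = (4 + 1) + Q = 5 + Q)
p = ¾ (p = (6 + 0)/(-4 + 12) = 6/8 = 6*(⅛) = ¾ ≈ 0.75000)
P(S)*(25 + p) = (5 - 1)*(25 + ¾) = 4*(103/4) = 103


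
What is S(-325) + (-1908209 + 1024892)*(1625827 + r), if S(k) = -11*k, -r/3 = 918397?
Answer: 997586423963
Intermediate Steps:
r = -2755191 (r = -3*918397 = -2755191)
S(-325) + (-1908209 + 1024892)*(1625827 + r) = -11*(-325) + (-1908209 + 1024892)*(1625827 - 2755191) = 3575 - 883317*(-1129364) = 3575 + 997586420388 = 997586423963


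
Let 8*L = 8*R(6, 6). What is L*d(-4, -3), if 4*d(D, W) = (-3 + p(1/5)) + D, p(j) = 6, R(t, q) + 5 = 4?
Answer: 1/4 ≈ 0.25000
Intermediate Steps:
R(t, q) = -1 (R(t, q) = -5 + 4 = -1)
L = -1 (L = (8*(-1))/8 = (1/8)*(-8) = -1)
d(D, W) = 3/4 + D/4 (d(D, W) = ((-3 + 6) + D)/4 = (3 + D)/4 = 3/4 + D/4)
L*d(-4, -3) = -(3/4 + (1/4)*(-4)) = -(3/4 - 1) = -1*(-1/4) = 1/4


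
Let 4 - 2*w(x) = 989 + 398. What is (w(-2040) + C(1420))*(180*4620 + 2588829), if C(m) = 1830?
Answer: 7788316833/2 ≈ 3.8942e+9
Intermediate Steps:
w(x) = -1383/2 (w(x) = 2 - (989 + 398)/2 = 2 - 1/2*1387 = 2 - 1387/2 = -1383/2)
(w(-2040) + C(1420))*(180*4620 + 2588829) = (-1383/2 + 1830)*(180*4620 + 2588829) = 2277*(831600 + 2588829)/2 = (2277/2)*3420429 = 7788316833/2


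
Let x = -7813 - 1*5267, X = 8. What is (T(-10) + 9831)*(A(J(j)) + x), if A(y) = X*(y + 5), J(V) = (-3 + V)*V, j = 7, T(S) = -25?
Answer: -125673696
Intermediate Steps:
x = -13080 (x = -7813 - 5267 = -13080)
J(V) = V*(-3 + V)
A(y) = 40 + 8*y (A(y) = 8*(y + 5) = 8*(5 + y) = 40 + 8*y)
(T(-10) + 9831)*(A(J(j)) + x) = (-25 + 9831)*((40 + 8*(7*(-3 + 7))) - 13080) = 9806*((40 + 8*(7*4)) - 13080) = 9806*((40 + 8*28) - 13080) = 9806*((40 + 224) - 13080) = 9806*(264 - 13080) = 9806*(-12816) = -125673696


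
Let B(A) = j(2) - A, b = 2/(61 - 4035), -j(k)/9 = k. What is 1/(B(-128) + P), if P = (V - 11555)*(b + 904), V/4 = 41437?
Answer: 1987/276968932241 ≈ 7.1741e-9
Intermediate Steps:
V = 165748 (V = 4*41437 = 165748)
j(k) = -9*k
b = -1/1987 (b = 2/(-3974) = 2*(-1/3974) = -1/1987 ≈ -0.00050327)
B(A) = -18 - A (B(A) = -9*2 - A = -18 - A)
P = 276968713671/1987 (P = (165748 - 11555)*(-1/1987 + 904) = 154193*(1796247/1987) = 276968713671/1987 ≈ 1.3939e+8)
1/(B(-128) + P) = 1/((-18 - 1*(-128)) + 276968713671/1987) = 1/((-18 + 128) + 276968713671/1987) = 1/(110 + 276968713671/1987) = 1/(276968932241/1987) = 1987/276968932241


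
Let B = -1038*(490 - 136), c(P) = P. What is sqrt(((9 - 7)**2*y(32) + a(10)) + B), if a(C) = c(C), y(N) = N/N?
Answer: I*sqrt(367438) ≈ 606.17*I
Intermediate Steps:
y(N) = 1
a(C) = C
B = -367452 (B = -1038*354 = -367452)
sqrt(((9 - 7)**2*y(32) + a(10)) + B) = sqrt(((9 - 7)**2*1 + 10) - 367452) = sqrt((2**2*1 + 10) - 367452) = sqrt((4*1 + 10) - 367452) = sqrt((4 + 10) - 367452) = sqrt(14 - 367452) = sqrt(-367438) = I*sqrt(367438)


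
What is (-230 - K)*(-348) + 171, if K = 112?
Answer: 119187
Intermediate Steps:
(-230 - K)*(-348) + 171 = (-230 - 1*112)*(-348) + 171 = (-230 - 112)*(-348) + 171 = -342*(-348) + 171 = 119016 + 171 = 119187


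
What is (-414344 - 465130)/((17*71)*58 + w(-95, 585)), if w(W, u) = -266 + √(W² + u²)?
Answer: -2044483892/162110545 + 146579*√562/32422109 ≈ -12.504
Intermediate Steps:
(-414344 - 465130)/((17*71)*58 + w(-95, 585)) = (-414344 - 465130)/((17*71)*58 + (-266 + √((-95)² + 585²))) = -879474/(1207*58 + (-266 + √(9025 + 342225))) = -879474/(70006 + (-266 + √351250)) = -879474/(70006 + (-266 + 25*√562)) = -879474/(69740 + 25*√562)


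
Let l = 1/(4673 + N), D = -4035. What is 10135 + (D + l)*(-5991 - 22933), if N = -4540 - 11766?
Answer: 1357786048599/11633 ≈ 1.1672e+8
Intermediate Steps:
N = -16306
l = -1/11633 (l = 1/(4673 - 16306) = 1/(-11633) = -1/11633 ≈ -8.5962e-5)
10135 + (D + l)*(-5991 - 22933) = 10135 + (-4035 - 1/11633)*(-5991 - 22933) = 10135 - 46939156/11633*(-28924) = 10135 + 1357668148144/11633 = 1357786048599/11633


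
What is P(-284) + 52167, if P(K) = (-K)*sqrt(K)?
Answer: 52167 + 568*I*sqrt(71) ≈ 52167.0 + 4786.1*I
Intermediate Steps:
P(K) = -K**(3/2)
P(-284) + 52167 = -(-284)**(3/2) + 52167 = -(-568)*I*sqrt(71) + 52167 = 568*I*sqrt(71) + 52167 = 52167 + 568*I*sqrt(71)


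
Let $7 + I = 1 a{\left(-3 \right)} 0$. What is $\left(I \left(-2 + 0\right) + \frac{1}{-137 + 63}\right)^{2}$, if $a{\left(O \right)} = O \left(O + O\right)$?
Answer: $\frac{1071225}{5476} \approx 195.62$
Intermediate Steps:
$a{\left(O \right)} = 2 O^{2}$ ($a{\left(O \right)} = O 2 O = 2 O^{2}$)
$I = -7$ ($I = -7 + 1 \cdot 2 \left(-3\right)^{2} \cdot 0 = -7 + 1 \cdot 2 \cdot 9 \cdot 0 = -7 + 1 \cdot 18 \cdot 0 = -7 + 18 \cdot 0 = -7 + 0 = -7$)
$\left(I \left(-2 + 0\right) + \frac{1}{-137 + 63}\right)^{2} = \left(- 7 \left(-2 + 0\right) + \frac{1}{-137 + 63}\right)^{2} = \left(\left(-7\right) \left(-2\right) + \frac{1}{-74}\right)^{2} = \left(14 - \frac{1}{74}\right)^{2} = \left(\frac{1035}{74}\right)^{2} = \frac{1071225}{5476}$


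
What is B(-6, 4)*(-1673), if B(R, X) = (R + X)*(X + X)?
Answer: 26768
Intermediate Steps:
B(R, X) = 2*X*(R + X) (B(R, X) = (R + X)*(2*X) = 2*X*(R + X))
B(-6, 4)*(-1673) = (2*4*(-6 + 4))*(-1673) = (2*4*(-2))*(-1673) = -16*(-1673) = 26768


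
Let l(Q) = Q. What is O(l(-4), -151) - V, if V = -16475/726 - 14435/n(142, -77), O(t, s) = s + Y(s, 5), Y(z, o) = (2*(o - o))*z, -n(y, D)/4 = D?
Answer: -827759/10164 ≈ -81.440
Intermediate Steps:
n(y, D) = -4*D
Y(z, o) = 0 (Y(z, o) = (2*0)*z = 0*z = 0)
O(t, s) = s (O(t, s) = s + 0 = s)
V = -707005/10164 (V = -16475/726 - 14435/((-4*(-77))) = -16475*1/726 - 14435/308 = -16475/726 - 14435*1/308 = -16475/726 - 14435/308 = -707005/10164 ≈ -69.560)
O(l(-4), -151) - V = -151 - 1*(-707005/10164) = -151 + 707005/10164 = -827759/10164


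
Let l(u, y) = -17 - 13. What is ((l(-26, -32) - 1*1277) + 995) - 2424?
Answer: -2736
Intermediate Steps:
l(u, y) = -30
((l(-26, -32) - 1*1277) + 995) - 2424 = ((-30 - 1*1277) + 995) - 2424 = ((-30 - 1277) + 995) - 2424 = (-1307 + 995) - 2424 = -312 - 2424 = -2736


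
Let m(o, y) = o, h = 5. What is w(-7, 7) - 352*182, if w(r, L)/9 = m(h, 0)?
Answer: -64019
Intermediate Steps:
w(r, L) = 45 (w(r, L) = 9*5 = 45)
w(-7, 7) - 352*182 = 45 - 352*182 = 45 - 64064 = -64019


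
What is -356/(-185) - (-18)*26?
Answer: 86936/185 ≈ 469.92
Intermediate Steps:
-356/(-185) - (-18)*26 = -356*(-1/185) - 1*(-468) = 356/185 + 468 = 86936/185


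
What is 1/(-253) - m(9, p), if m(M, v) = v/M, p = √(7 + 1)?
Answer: -1/253 - 2*√2/9 ≈ -0.31822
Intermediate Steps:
p = 2*√2 (p = √8 = 2*√2 ≈ 2.8284)
1/(-253) - m(9, p) = 1/(-253) - 2*√2/9 = -1/253 - 2*√2/9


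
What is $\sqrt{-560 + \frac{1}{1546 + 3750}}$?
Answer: $\frac{i \sqrt{981666229}}{1324} \approx 23.664 i$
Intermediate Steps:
$\sqrt{-560 + \frac{1}{1546 + 3750}} = \sqrt{-560 + \frac{1}{5296}} = \sqrt{- \frac{2965759}{5296}} = \frac{i \sqrt{981666229}}{1324}$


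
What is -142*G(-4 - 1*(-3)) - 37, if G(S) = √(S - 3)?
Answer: -37 - 284*I ≈ -37.0 - 284.0*I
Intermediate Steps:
G(S) = √(-3 + S)
-142*G(-4 - 1*(-3)) - 37 = -142*√(-3 + (-4 - 1*(-3))) - 37 = -142*√(-3 + (-4 + 3)) - 37 = -142*√(-3 - 1) - 37 = -284*I - 37 = -37 - 284*I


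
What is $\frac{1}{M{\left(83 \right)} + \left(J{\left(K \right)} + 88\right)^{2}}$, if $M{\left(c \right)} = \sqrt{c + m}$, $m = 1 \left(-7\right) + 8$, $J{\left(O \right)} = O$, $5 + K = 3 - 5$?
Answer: $\frac{2187}{14348879} - \frac{2 \sqrt{21}}{43046637} \approx 0.0001522$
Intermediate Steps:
$K = -7$ ($K = -5 + \left(3 - 5\right) = -5 - 2 = -7$)
$m = 1$ ($m = -7 + 8 = 1$)
$M{\left(c \right)} = \sqrt{1 + c}$ ($M{\left(c \right)} = \sqrt{c + 1} = \sqrt{1 + c}$)
$\frac{1}{M{\left(83 \right)} + \left(J{\left(K \right)} + 88\right)^{2}} = \frac{1}{\sqrt{1 + 83} + \left(-7 + 88\right)^{2}} = \frac{1}{\sqrt{84} + 81^{2}} = \frac{1}{2 \sqrt{21} + 6561} = \frac{1}{6561 + 2 \sqrt{21}}$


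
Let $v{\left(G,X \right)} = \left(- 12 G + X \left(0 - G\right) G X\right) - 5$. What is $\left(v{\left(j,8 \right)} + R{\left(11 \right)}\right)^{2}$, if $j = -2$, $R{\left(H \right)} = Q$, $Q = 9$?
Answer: $51984$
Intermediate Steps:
$R{\left(H \right)} = 9$
$v{\left(G,X \right)} = -5 - 12 G - G^{2} X^{2}$ ($v{\left(G,X \right)} = \left(- 12 G + X \left(- G\right) G X\right) - 5 = \left(- 12 G + - G X G X\right) - 5 = \left(- 12 G + - X G^{2} X\right) - 5 = \left(- 12 G - G^{2} X^{2}\right) - 5 = -5 - 12 G - G^{2} X^{2}$)
$\left(v{\left(j,8 \right)} + R{\left(11 \right)}\right)^{2} = \left(\left(-5 - -24 - \left(-2\right)^{2} \cdot 8^{2}\right) + 9\right)^{2} = \left(\left(-5 + 24 - 4 \cdot 64\right) + 9\right)^{2} = \left(\left(-5 + 24 - 256\right) + 9\right)^{2} = \left(-237 + 9\right)^{2} = \left(-228\right)^{2} = 51984$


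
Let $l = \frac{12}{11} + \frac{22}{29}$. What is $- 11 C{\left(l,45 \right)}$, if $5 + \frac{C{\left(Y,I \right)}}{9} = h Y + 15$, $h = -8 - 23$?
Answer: $\frac{135900}{29} \approx 4686.2$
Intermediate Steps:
$h = -31$ ($h = -8 - 23 = -31$)
$l = \frac{590}{319}$ ($l = 12 \cdot \frac{1}{11} + 22 \cdot \frac{1}{29} = \frac{12}{11} + \frac{22}{29} = \frac{590}{319} \approx 1.8495$)
$C{\left(Y,I \right)} = 90 - 279 Y$ ($C{\left(Y,I \right)} = -45 + 9 \left(- 31 Y + 15\right) = -45 + 9 \left(15 - 31 Y\right) = -45 - \left(-135 + 279 Y\right) = 90 - 279 Y$)
$- 11 C{\left(l,45 \right)} = - 11 \left(90 - \frac{164610}{319}\right) = \left(-11\right) \left(- \frac{135900}{319}\right) = \frac{135900}{29}$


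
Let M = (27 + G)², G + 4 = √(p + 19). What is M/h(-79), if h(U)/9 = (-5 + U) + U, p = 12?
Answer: -(23 + √31)²/1467 ≈ -0.55632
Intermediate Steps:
G = -4 + √31 (G = -4 + √(12 + 19) = -4 + √31 ≈ 1.5678)
h(U) = -45 + 18*U (h(U) = 9*((-5 + U) + U) = 9*(-5 + 2*U) = -45 + 18*U)
M = (23 + √31)² (M = (27 + (-4 + √31))² = (23 + √31)² ≈ 816.12)
M/h(-79) = (23 + √31)²/(-45 + 18*(-79)) = (23 + √31)²/(-45 - 1422) = (23 + √31)²/(-1467) = (23 + √31)²*(-1/1467) = -(23 + √31)²/1467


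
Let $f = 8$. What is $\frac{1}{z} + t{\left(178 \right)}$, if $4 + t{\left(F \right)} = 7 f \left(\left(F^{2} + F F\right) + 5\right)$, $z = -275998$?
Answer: $\frac{979484886231}{275998} \approx 3.5489 \cdot 10^{6}$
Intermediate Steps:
$t{\left(F \right)} = 276 + 112 F^{2}$ ($t{\left(F \right)} = -4 + 7 \cdot 8 \left(\left(F^{2} + F F\right) + 5\right) = -4 + 56 \left(\left(F^{2} + F^{2}\right) + 5\right) = -4 + 56 \left(2 F^{2} + 5\right) = -4 + 56 \left(5 + 2 F^{2}\right) = -4 + \left(280 + 112 F^{2}\right) = 276 + 112 F^{2}$)
$\frac{1}{z} + t{\left(178 \right)} = \frac{1}{-275998} + \left(276 + 112 \cdot 178^{2}\right) = - \frac{1}{275998} + \left(276 + 112 \cdot 31684\right) = - \frac{1}{275998} + \left(276 + 3548608\right) = - \frac{1}{275998} + 3548884 = \frac{979484886231}{275998}$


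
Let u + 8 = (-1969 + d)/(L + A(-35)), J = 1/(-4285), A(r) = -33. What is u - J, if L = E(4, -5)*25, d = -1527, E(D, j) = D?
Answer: -17277053/287095 ≈ -60.179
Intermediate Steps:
L = 100 (L = 4*25 = 100)
J = -1/4285 ≈ -0.00023337
u = -4032/67 (u = -8 + (-1969 - 1527)/(100 - 33) = -8 - 3496/67 = -4032/67 ≈ -60.179)
u - J = -4032/67 - 1*(-1/4285) = -4032/67 + 1/4285 = -17277053/287095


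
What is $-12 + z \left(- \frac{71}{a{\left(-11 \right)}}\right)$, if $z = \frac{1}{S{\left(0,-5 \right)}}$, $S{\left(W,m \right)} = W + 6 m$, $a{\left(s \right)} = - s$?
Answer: $- \frac{3889}{330} \approx -11.785$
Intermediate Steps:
$z = - \frac{1}{30}$ ($z = \frac{1}{0 + 6 \left(-5\right)} = \frac{1}{0 - 30} = \frac{1}{-30} = - \frac{1}{30} \approx -0.033333$)
$-12 + z \left(- \frac{71}{a{\left(-11 \right)}}\right) = -12 - \frac{\left(-71\right) \frac{1}{\left(-1\right) \left(-11\right)}}{30} = -12 - \frac{\left(-71\right) \frac{1}{11}}{30} = -12 - - \frac{71}{330} = -12 + \frac{71}{330} = - \frac{3889}{330}$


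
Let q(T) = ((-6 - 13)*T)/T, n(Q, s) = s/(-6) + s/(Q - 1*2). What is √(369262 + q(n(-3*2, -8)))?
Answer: 3*√41027 ≈ 607.65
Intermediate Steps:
n(Q, s) = -s/6 + s/(-2 + Q) (n(Q, s) = s*(-⅙) + s/(Q - 2) = -s/6 + s/(-2 + Q))
q(T) = -19 (q(T) = (-19*T)/T = -19)
√(369262 + q(n(-3*2, -8))) = √(369262 - 19) = √369243 = 3*√41027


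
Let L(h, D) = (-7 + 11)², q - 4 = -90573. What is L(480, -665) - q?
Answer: 90585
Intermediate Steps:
q = -90569 (q = 4 - 90573 = -90569)
L(h, D) = 16 (L(h, D) = 4² = 16)
L(480, -665) - q = 16 - 1*(-90569) = 16 + 90569 = 90585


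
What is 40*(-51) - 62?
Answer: -2102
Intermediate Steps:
40*(-51) - 62 = -2040 - 62 = -2102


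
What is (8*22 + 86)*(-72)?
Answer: -18864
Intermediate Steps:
(8*22 + 86)*(-72) = (176 + 86)*(-72) = 262*(-72) = -18864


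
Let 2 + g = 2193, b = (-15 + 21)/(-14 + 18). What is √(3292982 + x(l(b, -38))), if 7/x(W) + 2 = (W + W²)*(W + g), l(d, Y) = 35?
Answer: 3*√5441040595504514/121946 ≈ 1814.7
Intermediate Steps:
b = 3/2 (b = 6/4 = 6*(¼) = 3/2 ≈ 1.5000)
g = 2191 (g = -2 + 2193 = 2191)
x(W) = 7/(-2 + (2191 + W)*(W + W²)) (x(W) = 7/(-2 + (W + W²)*(W + 2191)) = 7/(-2 + (W + W²)*(2191 + W)) = 7/(-2 + (2191 + W)*(W + W²)))
√(3292982 + x(l(b, -38))) = √(3292982 + 7/(-2 + 35³ + 2191*35 + 2192*35²)) = √(3292982 + 7/(-2 + 42875 + 76685 + 2192*1225)) = √(3292982 + 7/(-2 + 42875 + 76685 + 2685200)) = √(3292982 + 7/2804758) = √(9236017608363/2804758) = 3*√5441040595504514/121946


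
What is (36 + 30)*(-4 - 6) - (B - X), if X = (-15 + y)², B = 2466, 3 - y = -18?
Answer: -3090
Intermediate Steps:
y = 21 (y = 3 - 1*(-18) = 3 + 18 = 21)
X = 36 (X = (-15 + 21)² = 6² = 36)
(36 + 30)*(-4 - 6) - (B - X) = (36 + 30)*(-4 - 6) - (2466 - 1*36) = 66*(-10) - (2466 - 36) = -660 - 1*2430 = -660 - 2430 = -3090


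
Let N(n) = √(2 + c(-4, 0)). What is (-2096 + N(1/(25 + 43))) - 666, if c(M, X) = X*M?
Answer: -2762 + √2 ≈ -2760.6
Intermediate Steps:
c(M, X) = M*X
N(n) = √2 (N(n) = √(2 - 4*0) = √(2 + 0) = √2)
(-2096 + N(1/(25 + 43))) - 666 = (-2096 + √2) - 666 = -2762 + √2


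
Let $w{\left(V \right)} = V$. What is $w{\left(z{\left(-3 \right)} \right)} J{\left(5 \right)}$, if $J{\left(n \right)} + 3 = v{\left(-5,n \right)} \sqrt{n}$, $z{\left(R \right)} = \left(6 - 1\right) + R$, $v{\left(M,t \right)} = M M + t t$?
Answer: $-6 + 100 \sqrt{5} \approx 217.61$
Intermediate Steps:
$v{\left(M,t \right)} = M^{2} + t^{2}$
$z{\left(R \right)} = 5 + R$
$J{\left(n \right)} = -3 + \sqrt{n} \left(25 + n^{2}\right)$ ($J{\left(n \right)} = -3 + \left(\left(-5\right)^{2} + n^{2}\right) \sqrt{n} = -3 + \left(25 + n^{2}\right) \sqrt{n} = -3 + \sqrt{n} \left(25 + n^{2}\right)$)
$w{\left(z{\left(-3 \right)} \right)} J{\left(5 \right)} = \left(5 - 3\right) \left(-3 + \sqrt{5} \left(25 + 5^{2}\right)\right) = 2 \left(-3 + \sqrt{5} \left(25 + 25\right)\right) = 2 \left(-3 + \sqrt{5} \cdot 50\right) = 2 \left(-3 + 50 \sqrt{5}\right) = -6 + 100 \sqrt{5}$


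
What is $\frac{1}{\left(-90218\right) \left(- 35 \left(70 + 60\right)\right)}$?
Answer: $\frac{1}{410491900} \approx 2.4361 \cdot 10^{-9}$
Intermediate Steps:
$\frac{1}{\left(-90218\right) \left(- 35 \left(70 + 60\right)\right)} = - \frac{1}{90218 \left(\left(-35\right) 130\right)} = - \frac{1}{90218 \left(-4550\right)} = \left(- \frac{1}{90218}\right) \left(- \frac{1}{4550}\right) = \frac{1}{410491900}$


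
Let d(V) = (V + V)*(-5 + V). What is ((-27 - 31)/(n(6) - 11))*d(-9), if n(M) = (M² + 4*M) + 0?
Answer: -2088/7 ≈ -298.29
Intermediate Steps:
n(M) = M² + 4*M
d(V) = 2*V*(-5 + V) (d(V) = (2*V)*(-5 + V) = 2*V*(-5 + V))
((-27 - 31)/(n(6) - 11))*d(-9) = ((-27 - 31)/(6*(4 + 6) - 11))*(2*(-9)*(-5 - 9)) = (-58/(6*10 - 11))*(2*(-9)*(-14)) = -58/(60 - 11)*252 = -58/49*252 = -2088/7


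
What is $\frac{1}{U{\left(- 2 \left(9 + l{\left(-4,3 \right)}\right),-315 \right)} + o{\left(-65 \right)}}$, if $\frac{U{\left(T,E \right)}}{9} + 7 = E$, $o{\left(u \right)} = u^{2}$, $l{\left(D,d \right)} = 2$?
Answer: $\frac{1}{1327} \approx 0.00075358$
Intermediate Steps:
$U{\left(T,E \right)} = -63 + 9 E$
$\frac{1}{U{\left(- 2 \left(9 + l{\left(-4,3 \right)}\right),-315 \right)} + o{\left(-65 \right)}} = \frac{1}{\left(-63 + 9 \left(-315\right)\right) + \left(-65\right)^{2}} = \frac{1}{\left(-63 - 2835\right) + 4225} = \frac{1}{-2898 + 4225} = \frac{1}{1327}$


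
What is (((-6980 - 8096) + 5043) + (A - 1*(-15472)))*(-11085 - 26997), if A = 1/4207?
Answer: -871387525668/4207 ≈ -2.0713e+8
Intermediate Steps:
A = 1/4207 ≈ 0.00023770
(((-6980 - 8096) + 5043) + (A - 1*(-15472)))*(-11085 - 26997) = (((-6980 - 8096) + 5043) + (1/4207 - 1*(-15472)))*(-11085 - 26997) = ((-15076 + 5043) + (1/4207 + 15472))*(-38082) = (-10033 + 65090705/4207)*(-38082) = (22881874/4207)*(-38082) = -871387525668/4207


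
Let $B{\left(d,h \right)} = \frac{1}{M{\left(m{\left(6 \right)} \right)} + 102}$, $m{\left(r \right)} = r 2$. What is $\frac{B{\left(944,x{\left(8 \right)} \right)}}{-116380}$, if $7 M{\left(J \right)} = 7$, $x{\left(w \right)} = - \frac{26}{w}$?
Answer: $- \frac{1}{11987140} \approx -8.3423 \cdot 10^{-8}$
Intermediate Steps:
$m{\left(r \right)} = 2 r$
$M{\left(J \right)} = 1$ ($M{\left(J \right)} = \frac{1}{7} \cdot 7 = 1$)
$B{\left(d,h \right)} = \frac{1}{103}$ ($B{\left(d,h \right)} = \frac{1}{1 + 102} = \frac{1}{103}$)
$\frac{B{\left(944,x{\left(8 \right)} \right)}}{-116380} = \frac{1}{103 \left(-116380\right)} = \frac{1}{103} \left(- \frac{1}{116380}\right) = - \frac{1}{11987140}$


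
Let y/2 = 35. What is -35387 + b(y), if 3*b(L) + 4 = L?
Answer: -35365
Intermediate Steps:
y = 70 (y = 2*35 = 70)
b(L) = -4/3 + L/3
-35387 + b(y) = -35387 + (-4/3 + (1/3)*70) = -35387 + (-4/3 + 70/3) = -35387 + 22 = -35365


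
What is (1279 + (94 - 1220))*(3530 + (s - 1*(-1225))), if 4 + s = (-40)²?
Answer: 971703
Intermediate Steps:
s = 1596 (s = -4 + (-40)² = -4 + 1600 = 1596)
(1279 + (94 - 1220))*(3530 + (s - 1*(-1225))) = (1279 + (94 - 1220))*(3530 + (1596 - 1*(-1225))) = (1279 - 1126)*(3530 + (1596 + 1225)) = 153*(3530 + 2821) = 153*6351 = 971703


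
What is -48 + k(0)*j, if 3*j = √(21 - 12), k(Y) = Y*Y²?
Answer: -48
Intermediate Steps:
k(Y) = Y³
j = 1 (j = √(21 - 12)/3 = √9/3 = (⅓)*3 = 1)
-48 + k(0)*j = -48 + 0³*1 = -48 + 0*1 = -48 + 0 = -48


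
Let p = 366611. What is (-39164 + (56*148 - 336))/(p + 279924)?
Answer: -31212/646535 ≈ -0.048276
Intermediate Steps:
(-39164 + (56*148 - 336))/(p + 279924) = (-39164 + (56*148 - 336))/(366611 + 279924) = (-39164 + (8288 - 336))/646535 = (-39164 + 7952)*(1/646535) = -31212*1/646535 = -31212/646535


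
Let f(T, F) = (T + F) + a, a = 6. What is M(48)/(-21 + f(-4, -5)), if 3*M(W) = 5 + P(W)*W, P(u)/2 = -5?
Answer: 475/72 ≈ 6.5972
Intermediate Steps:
P(u) = -10 (P(u) = 2*(-5) = -10)
M(W) = 5/3 - 10*W/3 (M(W) = (5 - 10*W)/3 = 5/3 - 10*W/3)
f(T, F) = 6 + F + T (f(T, F) = (T + F) + 6 = (F + T) + 6 = 6 + F + T)
M(48)/(-21 + f(-4, -5)) = (5/3 - 10/3*48)/(-21 + (6 - 5 - 4)) = (5/3 - 160)/(-21 - 3) = -475/3/(-24) = -475/3*(-1/24) = 475/72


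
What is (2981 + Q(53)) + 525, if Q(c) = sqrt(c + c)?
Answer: 3506 + sqrt(106) ≈ 3516.3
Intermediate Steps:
Q(c) = sqrt(2)*sqrt(c) (Q(c) = sqrt(2*c) = sqrt(2)*sqrt(c))
(2981 + Q(53)) + 525 = (2981 + sqrt(2)*sqrt(53)) + 525 = (2981 + sqrt(106)) + 525 = 3506 + sqrt(106)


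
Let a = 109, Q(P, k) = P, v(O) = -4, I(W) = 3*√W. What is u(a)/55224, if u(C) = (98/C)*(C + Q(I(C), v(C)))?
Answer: 49/27612 + 49*√109/1003236 ≈ 0.0022845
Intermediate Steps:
u(C) = 98*(C + 3*√C)/C (u(C) = (98/C)*(C + 3*√C) = 98*(C + 3*√C)/C)
u(a)/55224 = (98 + 294/√109)/55224 = (98 + 294*(√109/109))*(1/55224) = (98 + 294*√109/109)*(1/55224) = 49/27612 + 49*√109/1003236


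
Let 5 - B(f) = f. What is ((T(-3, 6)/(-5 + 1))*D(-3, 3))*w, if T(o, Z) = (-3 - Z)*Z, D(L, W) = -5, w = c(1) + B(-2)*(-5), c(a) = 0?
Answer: 4725/2 ≈ 2362.5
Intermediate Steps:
B(f) = 5 - f
w = -35 (w = 0 + (5 - 1*(-2))*(-5) = 0 + (5 + 2)*(-5) = 0 + 7*(-5) = 0 - 35 = -35)
T(o, Z) = Z*(-3 - Z)
((T(-3, 6)/(-5 + 1))*D(-3, 3))*w = (((-1*6*(3 + 6))/(-5 + 1))*(-5))*(-35) = ((-1*6*9/(-4))*(-5))*(-35) = (-54*(-1/4)*(-5))*(-35) = ((27/2)*(-5))*(-35) = -135/2*(-35) = 4725/2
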